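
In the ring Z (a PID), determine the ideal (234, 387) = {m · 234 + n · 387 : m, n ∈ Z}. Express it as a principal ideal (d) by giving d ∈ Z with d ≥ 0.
In the PID Z, (a, b) is generated by gcd(a, b). Compute gcd(387, 234) with the extended Euclidean algorithm, tracking rows (r, s, t) with s·387 + t·234 = r:
  row A: (387, 1, 0)   [1·387 + 0·234 = 387]
  row B: (234, 0, 1)   [0·387 + 1·234 = 234]
  387 = 1·234 + 153   → row C = row A − 1·row B = (153, 1, −1)   [check: 1·387 − 1·234 = 153]
  234 = 1·153 + 81   → row D = row B − 1·row C = (81, −1, 2)   [check: −1·387 + 2·234 = 81]
  153 = 1·81 + 72   → row E = row C − 1·row D = (72, 2, −3)   [check: 2·387 − 3·234 = 72]
  81 = 1·72 + 9   → row F = row D − 1·row E = (9, −3, 5)   [check: −3·387 + 5·234 = 9]
  72 = 8·9 + 0   → remainder 0, stop. gcd = 9 (last nonzero row F).
So gcd(234, 387) = 9, with Bézout identity −3·387 + 5·234 = 9. Containment (⊇): the Bézout identity exhibits 9 as an element of (234, 387), giving (9) ⊆ (234, 387). Containment (⊆): since 9 | 234 and 9 | 387 (234 = 9·26, 387 = 9·43), every Z-linear combination of 234 and 387 is divisible by 9, so (234, 387) ⊆ (9). Therefore (234, 387) = (9), d = 9.

Final answer: (234, 387) = (9); d = 9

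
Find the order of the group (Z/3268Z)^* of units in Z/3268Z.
|(Z/3268Z)^*| = 1512

(Z/3268Z)^* consists of the classes a with gcd(a, 3268) = 1, so its order is φ(3268). φ is multiplicative, with φ(p^e) = p^e − p^(e−1). Factorise 3268 = 2^2 · 19 · 43. Then
  φ(3268) = (2^2 − 2^1) · (19 − 1) · (43 − 1) = 2 · 18 · 42 = 1512.
Thus |(Z/3268Z)^*| = 1512.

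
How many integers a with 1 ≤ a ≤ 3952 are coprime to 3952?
The number of a ∈ {1, ..., 3952} with gcd(a, 3952) = 1 is by definition Euler's totient φ(3952). φ is multiplicative, with φ(p^e) = p^e − p^(e−1). Factorise 3952 = 2^4 · 13 · 19. Then
  φ(3952) = (2^4 − 2^3) · (13 − 1) · (19 − 1) = 8 · 12 · 18 = 1728.
So there are 1728 such integers.

Final answer: 1728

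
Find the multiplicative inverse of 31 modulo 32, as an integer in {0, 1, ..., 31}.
31^(−1) ≡ 31 (mod 32)

Apply the extended Euclidean algorithm to (32, 31), tracking rows (r, s, t) with s·32 + t·31 = r. Each division r_prev = q·r_cur + r_new produces the new row as (previous row) − q·(current row):
  row A: (32, 1, 0)   [1·32 + 0·31 = 32]
  row B: (31, 0, 1)   [0·32 + 1·31 = 31]
  32 = 1·31 + 1   → row C = row A − 1·row B = (1, 1, −1)   [check: 1·32 − 1·31 = 1]
  31 = 31·1 + 0   → remainder 0, stop. gcd = 1 (last nonzero row C).
The gcd is 1, so 31 is invertible mod 32. The last nonzero row gives 1·32 − 1·31 = 1, so t = −1. So 31^(−1) ≡ −1 ≡ 31 (mod 32). Verify: 31 · 31 = 961 ≡ 1 (mod 32). ✓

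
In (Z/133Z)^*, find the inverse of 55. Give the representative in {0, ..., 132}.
55^(−1) ≡ 104 (mod 133)

Apply the extended Euclidean algorithm to (133, 55), tracking rows (r, s, t) with s·133 + t·55 = r. Each division r_prev = q·r_cur + r_new produces the new row as (previous row) − q·(current row):
  row A: (133, 1, 0)   [1·133 + 0·55 = 133]
  row B: (55, 0, 1)   [0·133 + 1·55 = 55]
  133 = 2·55 + 23   → row C = row A − 2·row B = (23, 1, −2)   [check: 1·133 − 2·55 = 23]
  55 = 2·23 + 9   → row D = row B − 2·row C = (9, −2, 5)   [check: −2·133 + 5·55 = 9]
  23 = 2·9 + 5   → row E = row C − 2·row D = (5, 5, −12)   [check: 5·133 − 12·55 = 5]
  9 = 1·5 + 4   → row F = row D − 1·row E = (4, −7, 17)   [check: −7·133 + 17·55 = 4]
  5 = 1·4 + 1   → row G = row E − 1·row F = (1, 12, −29)   [check: 12·133 − 29·55 = 1]
  4 = 4·1 + 0   → remainder 0, stop. gcd = 1 (last nonzero row G).
The gcd is 1, so 55 is invertible mod 133. The last nonzero row gives 12·133 − 29·55 = 1, so t = −29. So 55^(−1) ≡ −29 ≡ 104 (mod 133). Verify: 55 · 104 = 5720 ≡ 1 (mod 133). ✓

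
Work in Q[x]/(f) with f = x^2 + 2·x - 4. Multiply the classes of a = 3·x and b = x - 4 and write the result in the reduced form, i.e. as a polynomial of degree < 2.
First multiply in Q[x] without reducing: a · b = 3·x^2 - 12·x. Now divide by f(x) = x^2 + 2·x - 4, eliminating the leading term at each step:
  leading term 3·x^2: subtract (3)·f(x) = 3·x^2 + 6·x - 12, leaving 12 - 18·x
The degree is now < 2, so this is the remainder. Hence a · b ≡ 12 - 18·x in Q[x]/(f).

Final answer: a · b ≡ 12 - 18·x (mod f(x))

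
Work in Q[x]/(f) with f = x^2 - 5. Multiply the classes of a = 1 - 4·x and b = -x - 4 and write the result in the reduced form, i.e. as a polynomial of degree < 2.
First multiply in Q[x] without reducing: a · b = 4·x^2 + 15·x - 4. Now divide by f(x) = x^2 - 5, eliminating the leading term at each step:
  leading term 4·x^2: subtract (4)·f(x) = 4·x^2 - 20, leaving 15·x + 16
The degree is now < 2, so this is the remainder. Hence a · b ≡ 15·x + 16 in Q[x]/(f).

Final answer: a · b ≡ 15·x + 16 (mod f(x))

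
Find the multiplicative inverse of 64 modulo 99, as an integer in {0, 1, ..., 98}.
64^(−1) ≡ 82 (mod 99)

Apply the extended Euclidean algorithm to (99, 64), tracking rows (r, s, t) with s·99 + t·64 = r. Each division r_prev = q·r_cur + r_new produces the new row as (previous row) − q·(current row):
  row A: (99, 1, 0)   [1·99 + 0·64 = 99]
  row B: (64, 0, 1)   [0·99 + 1·64 = 64]
  99 = 1·64 + 35   → row C = row A − 1·row B = (35, 1, −1)   [check: 1·99 − 1·64 = 35]
  64 = 1·35 + 29   → row D = row B − 1·row C = (29, −1, 2)   [check: −1·99 + 2·64 = 29]
  35 = 1·29 + 6   → row E = row C − 1·row D = (6, 2, −3)   [check: 2·99 − 3·64 = 6]
  29 = 4·6 + 5   → row F = row D − 4·row E = (5, −9, 14)   [check: −9·99 + 14·64 = 5]
  6 = 1·5 + 1   → row G = row E − 1·row F = (1, 11, −17)   [check: 11·99 − 17·64 = 1]
  5 = 5·1 + 0   → remainder 0, stop. gcd = 1 (last nonzero row G).
The gcd is 1, so 64 is invertible mod 99. The last nonzero row gives 11·99 − 17·64 = 1, so t = −17. So 64^(−1) ≡ −17 ≡ 82 (mod 99). Verify: 64 · 82 = 5248 ≡ 1 (mod 99). ✓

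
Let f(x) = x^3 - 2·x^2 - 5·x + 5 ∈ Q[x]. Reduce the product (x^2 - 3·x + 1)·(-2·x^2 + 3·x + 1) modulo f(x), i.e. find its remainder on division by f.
a · b ≡ -10·x^2 + 35·x - 24 (mod f(x))

First multiply in Q[x] without reducing: a · b = -2·x^4 + 9·x^3 - 10·x^2 + 1. Now divide by f(x) = x^3 - 2·x^2 - 5·x + 5, eliminating the leading term at each step:
  leading term -2·x^4: subtract (-2·x)·f(x) = -2·x^4 + 4·x^3 + 10·x^2 - 10·x, leaving 5·x^3 - 20·x^2 + 10·x + 1
  leading term 5·x^3: subtract (5)·f(x) = 5·x^3 - 10·x^2 - 25·x + 25, leaving -10·x^2 + 35·x - 24
The degree is now < 3, so this is the remainder. Hence a · b ≡ -10·x^2 + 35·x - 24 in Q[x]/(f).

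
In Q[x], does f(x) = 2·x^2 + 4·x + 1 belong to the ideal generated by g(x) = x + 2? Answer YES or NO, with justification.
In Q[x] the ideal (g) consists of all multiples of g, so f ∈ (g) iff g | f, i.e. iff the remainder of f on division by g is 0. Divide f by g (g is monic, so eliminate the leading term of the running remainder at each step):
  leading term 2·x^2: subtract (2·x)·g(x) = 2·x^2 + 4·x, leaving 1
The remainder r(x) = 1 ≠ 0 (and deg r < deg g), so g ∤ f, i.e. f ∉ (g).

Final answer: NO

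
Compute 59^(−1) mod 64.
59^(−1) ≡ 51 (mod 64)

Apply the extended Euclidean algorithm to (64, 59), tracking rows (r, s, t) with s·64 + t·59 = r. Each division r_prev = q·r_cur + r_new produces the new row as (previous row) − q·(current row):
  row A: (64, 1, 0)   [1·64 + 0·59 = 64]
  row B: (59, 0, 1)   [0·64 + 1·59 = 59]
  64 = 1·59 + 5   → row C = row A − 1·row B = (5, 1, −1)   [check: 1·64 − 1·59 = 5]
  59 = 11·5 + 4   → row D = row B − 11·row C = (4, −11, 12)   [check: −11·64 + 12·59 = 4]
  5 = 1·4 + 1   → row E = row C − 1·row D = (1, 12, −13)   [check: 12·64 − 13·59 = 1]
  4 = 4·1 + 0   → remainder 0, stop. gcd = 1 (last nonzero row E).
The gcd is 1, so 59 is invertible mod 64. The last nonzero row gives 12·64 − 13·59 = 1, so t = −13. So 59^(−1) ≡ −13 ≡ 51 (mod 64). Verify: 59 · 51 = 3009 ≡ 1 (mod 64). ✓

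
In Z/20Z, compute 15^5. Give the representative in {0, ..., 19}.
Use repeated squaring. Binary(5) = 101. Walk through the bits of the exponent 5 left-to-right: at each bit after the leading one, square the running value, then multiply by 15 if the bit is 1 (always reducing mod 20):
  bit 1 = 1 (leading): start with 15.
  bit 2 = 0: square 15^2 = 225 ≡ 5 (mod 20).
  bit 3 = 1: square 5^2 = 25 ≡ 5; bit is 1, so multiply 5·15 = 75 ≡ 15 (mod 20).
Final value: 15^5 ≡ 15 (mod 20).

Final answer: 15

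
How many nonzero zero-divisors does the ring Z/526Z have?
Z/526Z has 263 nonzero zero-divisors

In Z/526Z each nonzero element is either a unit (gcd with 526 is 1) or a zero-divisor (gcd > 1). The number of units is φ(526): factorise 526 = 2 · 263, so φ(526) = (2 − 1) · (263 − 1) = 1 · 262 = 262. The nonzero elements number 526 − 1 = 525. Hence the nonzero zero-divisors number 525 − 262 = 263.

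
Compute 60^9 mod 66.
Use repeated squaring. Binary(9) = 1001. Walk through the bits of the exponent 9 left-to-right: at each bit after the leading one, square the running value, then multiply by 60 if the bit is 1 (always reducing mod 66):
  bit 1 = 1 (leading): start with 60.
  bit 2 = 0: square 60^2 = 3600 ≡ 36 (mod 66).
  bit 3 = 0: square 36^2 = 1296 ≡ 42 (mod 66).
  bit 4 = 1: square 42^2 = 1764 ≡ 48; bit is 1, so multiply 48·60 = 2880 ≡ 42 (mod 66).
Final value: 60^9 ≡ 42 (mod 66).

Final answer: 42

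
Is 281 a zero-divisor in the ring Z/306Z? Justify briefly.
NO

gcd(281, 306) = 1, so 281 is a unit in Z/306Z (it has a multiplicative inverse). A unit cannot be a zero-divisor: if 281·b ≡ 0 then multiplying both sides by 281^(−1) gives b ≡ 0. So 281 is not a zero-divisor.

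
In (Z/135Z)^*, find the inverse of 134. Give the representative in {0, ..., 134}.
Apply the extended Euclidean algorithm to (135, 134), tracking rows (r, s, t) with s·135 + t·134 = r. Each division r_prev = q·r_cur + r_new produces the new row as (previous row) − q·(current row):
  row A: (135, 1, 0)   [1·135 + 0·134 = 135]
  row B: (134, 0, 1)   [0·135 + 1·134 = 134]
  135 = 1·134 + 1   → row C = row A − 1·row B = (1, 1, −1)   [check: 1·135 − 1·134 = 1]
  134 = 134·1 + 0   → remainder 0, stop. gcd = 1 (last nonzero row C).
The gcd is 1, so 134 is invertible mod 135. The last nonzero row gives 1·135 − 1·134 = 1, so t = −1. So 134^(−1) ≡ −1 ≡ 134 (mod 135). Verify: 134 · 134 = 17956 ≡ 1 (mod 135). ✓

Final answer: 134^(−1) ≡ 134 (mod 135)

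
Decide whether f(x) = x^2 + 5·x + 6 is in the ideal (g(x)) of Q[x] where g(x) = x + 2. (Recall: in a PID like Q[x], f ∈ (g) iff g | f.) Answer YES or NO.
In Q[x] the ideal (g) consists of all multiples of g, so f ∈ (g) iff g | f, i.e. iff the remainder of f on division by g is 0. Divide f by g (g is monic, so eliminate the leading term of the running remainder at each step):
  leading term x^2: subtract (x)·g(x) = x^2 + 2·x, leaving 3·x + 6
  leading term 3·x: subtract (3)·g(x) = 3·x + 6, leaving 0
The remainder is 0, so f(x) = g(x) · h(x) with h(x) = x + 3. Hence g | f, i.e. f ∈ (g).

Final answer: YES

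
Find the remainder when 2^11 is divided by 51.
8

Use repeated squaring. Binary(11) = 1011. Walk through the bits of the exponent 11 left-to-right: at each bit after the leading one, square the running value, then multiply by 2 if the bit is 1 (always reducing mod 51):
  bit 1 = 1 (leading): start with 2.
  bit 2 = 0: square 2^2 = 4 (mod 51).
  bit 3 = 1: square 4^2 = 16; bit is 1, so multiply 16·2 = 32 (mod 51).
  bit 4 = 1: square 32^2 = 1024 ≡ 4; bit is 1, so multiply 4·2 = 8 (mod 51).
Final value: 2^11 ≡ 8 (mod 51).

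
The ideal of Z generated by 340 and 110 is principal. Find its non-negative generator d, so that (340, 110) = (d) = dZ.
In the PID Z, (a, b) is generated by gcd(a, b). Compute gcd(340, 110) with the extended Euclidean algorithm, tracking rows (r, s, t) with s·340 + t·110 = r:
  row A: (340, 1, 0)   [1·340 + 0·110 = 340]
  row B: (110, 0, 1)   [0·340 + 1·110 = 110]
  340 = 3·110 + 10   → row C = row A − 3·row B = (10, 1, −3)   [check: 1·340 − 3·110 = 10]
  110 = 11·10 + 0   → remainder 0, stop. gcd = 10 (last nonzero row C).
So gcd(340, 110) = 10, with Bézout identity 1·340 − 3·110 = 10. Containment (⊇): the Bézout identity exhibits 10 as an element of (340, 110), giving (10) ⊆ (340, 110). Containment (⊆): since 10 | 340 and 10 | 110 (340 = 10·34, 110 = 10·11), every Z-linear combination of 340 and 110 is divisible by 10, so (340, 110) ⊆ (10). Therefore (340, 110) = (10), d = 10.

Final answer: (340, 110) = (10); d = 10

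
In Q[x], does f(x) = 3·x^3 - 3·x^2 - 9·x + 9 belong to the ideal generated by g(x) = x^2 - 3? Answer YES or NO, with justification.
In Q[x] the ideal (g) consists of all multiples of g, so f ∈ (g) iff g | f, i.e. iff the remainder of f on division by g is 0. Divide f by g (g is monic, so eliminate the leading term of the running remainder at each step):
  leading term 3·x^3: subtract (3·x)·g(x) = 3·x^3 - 9·x, leaving 9 - 3·x^2
  leading term -3·x^2: subtract (-3)·g(x) = 9 - 3·x^2, leaving 0
The remainder is 0, so f(x) = g(x) · h(x) with h(x) = 3·x - 3. Hence g | f, i.e. f ∈ (g).

Final answer: YES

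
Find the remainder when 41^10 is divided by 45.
31

Use repeated squaring. Binary(10) = 1010. Walk through the bits of the exponent 10 left-to-right: at each bit after the leading one, square the running value, then multiply by 41 if the bit is 1 (always reducing mod 45):
  bit 1 = 1 (leading): start with 41.
  bit 2 = 0: square 41^2 = 1681 ≡ 16 (mod 45).
  bit 3 = 1: square 16^2 = 256 ≡ 31; bit is 1, so multiply 31·41 = 1271 ≡ 11 (mod 45).
  bit 4 = 0: square 11^2 = 121 ≡ 31 (mod 45).
Final value: 41^10 ≡ 31 (mod 45).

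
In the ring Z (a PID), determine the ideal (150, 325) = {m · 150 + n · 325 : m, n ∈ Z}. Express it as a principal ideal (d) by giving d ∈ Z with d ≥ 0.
In the PID Z, (a, b) is generated by gcd(a, b). Compute gcd(325, 150) with the extended Euclidean algorithm, tracking rows (r, s, t) with s·325 + t·150 = r:
  row A: (325, 1, 0)   [1·325 + 0·150 = 325]
  row B: (150, 0, 1)   [0·325 + 1·150 = 150]
  325 = 2·150 + 25   → row C = row A − 2·row B = (25, 1, −2)   [check: 1·325 − 2·150 = 25]
  150 = 6·25 + 0   → remainder 0, stop. gcd = 25 (last nonzero row C).
So gcd(150, 325) = 25, with Bézout identity 1·325 − 2·150 = 25. Containment (⊇): the Bézout identity exhibits 25 as an element of (150, 325), giving (25) ⊆ (150, 325). Containment (⊆): since 25 | 150 and 25 | 325 (150 = 25·6, 325 = 25·13), every Z-linear combination of 150 and 325 is divisible by 25, so (150, 325) ⊆ (25). Therefore (150, 325) = (25), d = 25.

Final answer: (150, 325) = (25); d = 25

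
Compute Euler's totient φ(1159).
φ is multiplicative, with φ(p^e) = p^e − p^(e−1). Factorise 1159 = 19 · 61. Then
  φ(1159) = (19 − 1) · (61 − 1) = 18 · 60 = 1080.

Final answer: φ(1159) = 1080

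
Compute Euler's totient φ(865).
φ(865) = 688

φ is multiplicative, with φ(p^e) = p^e − p^(e−1). Factorise 865 = 5 · 173. Then
  φ(865) = (5 − 1) · (173 − 1) = 4 · 172 = 688.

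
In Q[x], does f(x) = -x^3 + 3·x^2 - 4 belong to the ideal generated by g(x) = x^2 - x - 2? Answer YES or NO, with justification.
In Q[x] the ideal (g) consists of all multiples of g, so f ∈ (g) iff g | f, i.e. iff the remainder of f on division by g is 0. Divide f by g (g is monic, so eliminate the leading term of the running remainder at each step):
  leading term -x^3: subtract (-x)·g(x) = -x^3 + x^2 + 2·x, leaving 2·x^2 - 2·x - 4
  leading term 2·x^2: subtract (2)·g(x) = 2·x^2 - 2·x - 4, leaving 0
The remainder is 0, so f(x) = g(x) · h(x) with h(x) = 2 - x. Hence g | f, i.e. f ∈ (g).

Final answer: YES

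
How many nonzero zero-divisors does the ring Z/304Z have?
In Z/304Z each nonzero element is either a unit (gcd with 304 is 1) or a zero-divisor (gcd > 1). The number of units is φ(304): factorise 304 = 2^4 · 19, so φ(304) = (2^4 − 2^3) · (19 − 1) = 8 · 18 = 144. The nonzero elements number 304 − 1 = 303. Hence the nonzero zero-divisors number 303 − 144 = 159.

Final answer: Z/304Z has 159 nonzero zero-divisors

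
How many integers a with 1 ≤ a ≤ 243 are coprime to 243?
The number of a ∈ {1, ..., 243} with gcd(a, 243) = 1 is by definition Euler's totient φ(243). φ is multiplicative, with φ(p^e) = p^e − p^(e−1). Factorise 243 = 3^5. Then
  φ(243) = (3^5 − 3^4) = 162 = 162.
So there are 162 such integers.

Final answer: 162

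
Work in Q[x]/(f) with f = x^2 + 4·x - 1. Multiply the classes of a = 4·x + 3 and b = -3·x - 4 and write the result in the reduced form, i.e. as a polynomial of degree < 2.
First multiply in Q[x] without reducing: a · b = -12·x^2 - 25·x - 12. Now divide by f(x) = x^2 + 4·x - 1, eliminating the leading term at each step:
  leading term -12·x^2: subtract (-12)·f(x) = -12·x^2 - 48·x + 12, leaving 23·x - 24
The degree is now < 2, so this is the remainder. Hence a · b ≡ 23·x - 24 in Q[x]/(f).

Final answer: a · b ≡ 23·x - 24 (mod f(x))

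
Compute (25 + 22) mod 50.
47

Both summands are already reduced mod 50. 25 + 22 = 47; 47 = 0·50 + 47, so (25 + 22) mod 50 = 47.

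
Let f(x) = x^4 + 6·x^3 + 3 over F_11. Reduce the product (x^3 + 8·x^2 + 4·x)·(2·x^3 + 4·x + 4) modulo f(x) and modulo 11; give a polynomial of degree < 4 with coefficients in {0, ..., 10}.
Multiply as integer polynomials: a · b = 2·x^6 + 16·x^5 + 12·x^4 + 36·x^3 + 48·x^2 + 16·x. Reducing coefficients mod 11: a · b ≡ 2·x^6 + 5·x^5 + x^4 + 3·x^3 + 4·x^2 + 5·x. Now divide by f(x) = x^4 + 6·x^3 + 3 in F_11[x], eliminating the leading term at each step:
  leading term 2·x^6: subtract (2·x^2)·f(x) = 2·x^6 + x^5 + 6·x^2, leaving 4·x^5 + x^4 + 3·x^3 + 9·x^2 + 5·x (coefficients mod 11)
  leading term 4·x^5: subtract (4·x)·f(x) = 4·x^5 + 2·x^4 + x, leaving 10·x^4 + 3·x^3 + 9·x^2 + 4·x (coefficients mod 11)
  leading term 10·x^4: subtract (10)·f(x) = 10·x^4 + 5·x^3 + 8, leaving 9·x^3 + 9·x^2 + 4·x + 3 (coefficients mod 11)
The degree is now < 4, so this is the remainder. Hence a · b ≡ 9·x^3 + 9·x^2 + 4·x + 3 in F_11[x]/(f).

Final answer: a · b ≡ 9·x^3 + 9·x^2 + 4·x + 3 (mod f(x))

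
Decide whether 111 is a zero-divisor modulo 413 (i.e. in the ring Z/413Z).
gcd(111, 413) = 1, so 111 is a unit in Z/413Z (it has a multiplicative inverse). A unit cannot be a zero-divisor: if 111·b ≡ 0 then multiplying both sides by 111^(−1) gives b ≡ 0. So 111 is not a zero-divisor.

Final answer: NO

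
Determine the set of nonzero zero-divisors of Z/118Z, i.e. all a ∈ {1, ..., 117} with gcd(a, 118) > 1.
nonzero zero-divisors of Z/118Z = {2, 4, 6, 8, 10, 12, 14, 16, 18, 20, 22, 24, 26, 28, 30, 32, 34, 36, 38, 40, 42, 44, 46, 48, 50, 52, 54, 56, 58, 59, 60, 62, 64, 66, 68, 70, 72, 74, 76, 78, 80, 82, 84, 86, 88, 90, 92, 94, 96, 98, 100, 102, 104, 106, 108, 110, 112, 114, 116}

An element a ∈ Z/118Z (with a ≠ 0) is a zero-divisor iff gcd(a, 118) > 1 (because a is a unit precisely when gcd(a, n) = 1, and in Z/nZ every nonzero, non-unit element is a zero-divisor). Scan a = 1, ..., 117 and keep those with gcd(a, 118) > 1:
  gcd(2, 118) = 2, gcd(4, 118) = 2, gcd(6, 118) = 2, gcd(8, 118) = 2, gcd(10, 118) = 2, gcd(12, 118) = 2, gcd(14, 118) = 2, gcd(16, 118) = 2, gcd(18, 118) = 2, gcd(20, 118) = 2, gcd(22, 118) = 2, gcd(24, 118) = 2, gcd(26, 118) = 2, gcd(28, 118) = 2, gcd(30, 118) = 2, gcd(32, 118) = 2, gcd(34, 118) = 2, gcd(36, 118) = 2, gcd(38, 118) = 2, gcd(40, 118) = 2, gcd(42, 118) = 2, gcd(44, 118) = 2, gcd(46, 118) = 2, gcd(48, 118) = 2, gcd(50, 118) = 2, gcd(52, 118) = 2, gcd(54, 118) = 2, gcd(56, 118) = 2, gcd(58, 118) = 2, gcd(59, 118) = 59, gcd(60, 118) = 2, gcd(62, 118) = 2, gcd(64, 118) = 2, gcd(66, 118) = 2, gcd(68, 118) = 2, gcd(70, 118) = 2, gcd(72, 118) = 2, gcd(74, 118) = 2, gcd(76, 118) = 2, gcd(78, 118) = 2, gcd(80, 118) = 2, gcd(82, 118) = 2, gcd(84, 118) = 2, gcd(86, 118) = 2, gcd(88, 118) = 2, gcd(90, 118) = 2, gcd(92, 118) = 2, gcd(94, 118) = 2, gcd(96, 118) = 2, gcd(98, 118) = 2, gcd(100, 118) = 2, gcd(102, 118) = 2, gcd(104, 118) = 2, gcd(106, 118) = 2, gcd(108, 118) = 2, gcd(110, 118) = 2, gcd(112, 118) = 2, gcd(114, 118) = 2, gcd(116, 118) = 2.
All other a ∈ {1, ..., 117} have gcd(a, 118) = 1 and are units. So the nonzero zero-divisors are exactly the 59 values of a appearing in this scan.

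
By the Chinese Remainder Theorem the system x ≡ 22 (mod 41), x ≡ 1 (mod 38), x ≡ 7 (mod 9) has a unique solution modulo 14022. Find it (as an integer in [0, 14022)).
x ≡ 2851 (mod 14022); the representative in [0, 14022) is 2851

The moduli 41, 38, 9 are pairwise coprime, so by the CRT there is a unique solution mod 41·38·9 = 14022.
Solve by successive substitution. Start with x ≡ 22 (mod 41).
  Combine with x ≡ 1 (mod 38): write x = 22 + 41·t and require 22 + 41·t ≡ 1 (mod 38), i.e. 41·t ≡ 1 − 22 ≡ 17 (mod 38). Since 41^(−1) ≡ 13 (mod 38) (41 ≡ 3 (mod 38)), t ≡ 13·17 ≡ 31 (mod 38). So x ≡ 22 + 41·31 = 1293 (mod 1558).
  Combine with x ≡ 7 (mod 9): write x = 1293 + 1558·t and require 1293 + 1558·t ≡ 7 (mod 9), i.e. 1558·t ≡ 7 − 1293 ≡ 1 (mod 9). Since 1558^(−1) ≡ 1 (mod 9) (1558 ≡ 1 (mod 9)), t ≡ 1·1 ≡ 1 (mod 9). So x ≡ 1293 + 1558·1 = 2851 (mod 14022).
Unique solution in [0, 14022): x = 2851.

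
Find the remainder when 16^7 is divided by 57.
55

Use repeated squaring. Binary(7) = 111. Walk through the bits of the exponent 7 left-to-right: at each bit after the leading one, square the running value, then multiply by 16 if the bit is 1 (always reducing mod 57):
  bit 1 = 1 (leading): start with 16.
  bit 2 = 1: square 16^2 = 256 ≡ 28; bit is 1, so multiply 28·16 = 448 ≡ 49 (mod 57).
  bit 3 = 1: square 49^2 = 2401 ≡ 7; bit is 1, so multiply 7·16 = 112 ≡ 55 (mod 57).
Final value: 16^7 ≡ 55 (mod 57).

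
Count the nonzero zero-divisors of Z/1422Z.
In Z/1422Z each nonzero element is either a unit (gcd with 1422 is 1) or a zero-divisor (gcd > 1). The number of units is φ(1422): factorise 1422 = 2 · 3^2 · 79, so φ(1422) = (2 − 1) · (3^2 − 3^1) · (79 − 1) = 1 · 6 · 78 = 468. The nonzero elements number 1422 − 1 = 1421. Hence the nonzero zero-divisors number 1421 − 468 = 953.

Final answer: Z/1422Z has 953 nonzero zero-divisors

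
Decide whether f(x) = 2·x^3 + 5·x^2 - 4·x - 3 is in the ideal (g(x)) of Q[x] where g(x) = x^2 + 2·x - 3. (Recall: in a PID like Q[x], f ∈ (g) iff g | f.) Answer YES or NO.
YES

In Q[x] the ideal (g) consists of all multiples of g, so f ∈ (g) iff g | f, i.e. iff the remainder of f on division by g is 0. Divide f by g (g is monic, so eliminate the leading term of the running remainder at each step):
  leading term 2·x^3: subtract (2·x)·g(x) = 2·x^3 + 4·x^2 - 6·x, leaving x^2 + 2·x - 3
  leading term x^2: subtract (1)·g(x) = x^2 + 2·x - 3, leaving 0
The remainder is 0, so f(x) = g(x) · h(x) with h(x) = 2·x + 1. Hence g | f, i.e. f ∈ (g).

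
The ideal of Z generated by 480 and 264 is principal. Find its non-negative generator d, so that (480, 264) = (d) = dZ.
In the PID Z, (a, b) is generated by gcd(a, b). Compute gcd(480, 264) with the extended Euclidean algorithm, tracking rows (r, s, t) with s·480 + t·264 = r:
  row A: (480, 1, 0)   [1·480 + 0·264 = 480]
  row B: (264, 0, 1)   [0·480 + 1·264 = 264]
  480 = 1·264 + 216   → row C = row A − 1·row B = (216, 1, −1)   [check: 1·480 − 1·264 = 216]
  264 = 1·216 + 48   → row D = row B − 1·row C = (48, −1, 2)   [check: −1·480 + 2·264 = 48]
  216 = 4·48 + 24   → row E = row C − 4·row D = (24, 5, −9)   [check: 5·480 − 9·264 = 24]
  48 = 2·24 + 0   → remainder 0, stop. gcd = 24 (last nonzero row E).
So gcd(480, 264) = 24, with Bézout identity 5·480 − 9·264 = 24. Containment (⊇): the Bézout identity exhibits 24 as an element of (480, 264), giving (24) ⊆ (480, 264). Containment (⊆): since 24 | 480 and 24 | 264 (480 = 24·20, 264 = 24·11), every Z-linear combination of 480 and 264 is divisible by 24, so (480, 264) ⊆ (24). Therefore (480, 264) = (24), d = 24.

Final answer: (480, 264) = (24); d = 24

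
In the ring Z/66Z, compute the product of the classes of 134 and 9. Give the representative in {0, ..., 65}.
18

Reduce the factors first: 134 ≡ 2 (mod 66), so 134 · 9 ≡ 2 · 9 (mod 66). 2 · 9 = 18. Dividing by 66: 18 = 0·66 + 18. So (134 · 9) mod 66 = 18.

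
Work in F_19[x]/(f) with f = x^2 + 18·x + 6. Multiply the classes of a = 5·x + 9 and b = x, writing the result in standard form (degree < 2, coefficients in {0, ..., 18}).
Multiply as integer polynomials: a · b = 5·x^2 + 9·x. Reducing coefficients mod 19: a · b ≡ 5·x^2 + 9·x. Now divide by f(x) = x^2 + 18·x + 6 in F_19[x], eliminating the leading term at each step:
  leading term 5·x^2: subtract (5)·f(x) = 5·x^2 + 14·x + 11, leaving 14·x + 8 (coefficients mod 19)
The degree is now < 2, so this is the remainder. Hence a · b ≡ 14·x + 8 in F_19[x]/(f).

Final answer: a · b ≡ 14·x + 8 (mod f(x))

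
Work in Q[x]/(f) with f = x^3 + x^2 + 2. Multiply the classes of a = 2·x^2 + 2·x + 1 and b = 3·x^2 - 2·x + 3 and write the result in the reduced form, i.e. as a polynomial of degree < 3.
First multiply in Q[x] without reducing: a · b = 6·x^4 + 2·x^3 + 5·x^2 + 4·x + 3. Now divide by f(x) = x^3 + x^2 + 2, eliminating the leading term at each step:
  leading term 6·x^4: subtract (6·x)·f(x) = 6·x^4 + 6·x^3 + 12·x, leaving -4·x^3 + 5·x^2 - 8·x + 3
  leading term -4·x^3: subtract (-4)·f(x) = -4·x^3 - 4·x^2 - 8, leaving 9·x^2 - 8·x + 11
The degree is now < 3, so this is the remainder. Hence a · b ≡ 9·x^2 - 8·x + 11 in Q[x]/(f).

Final answer: a · b ≡ 9·x^2 - 8·x + 11 (mod f(x))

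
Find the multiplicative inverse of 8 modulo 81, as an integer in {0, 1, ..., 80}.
8^(−1) ≡ 71 (mod 81)

Apply the extended Euclidean algorithm to (81, 8), tracking rows (r, s, t) with s·81 + t·8 = r. Each division r_prev = q·r_cur + r_new produces the new row as (previous row) − q·(current row):
  row A: (81, 1, 0)   [1·81 + 0·8 = 81]
  row B: (8, 0, 1)   [0·81 + 1·8 = 8]
  81 = 10·8 + 1   → row C = row A − 10·row B = (1, 1, −10)   [check: 1·81 − 10·8 = 1]
  8 = 8·1 + 0   → remainder 0, stop. gcd = 1 (last nonzero row C).
The gcd is 1, so 8 is invertible mod 81. The last nonzero row gives 1·81 − 10·8 = 1, so t = −10. So 8^(−1) ≡ −10 ≡ 71 (mod 81). Verify: 8 · 71 = 568 ≡ 1 (mod 81). ✓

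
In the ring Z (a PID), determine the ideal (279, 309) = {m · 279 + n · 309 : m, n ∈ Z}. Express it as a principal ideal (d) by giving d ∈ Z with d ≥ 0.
(279, 309) = (3); d = 3

In the PID Z, (a, b) is generated by gcd(a, b). Compute gcd(309, 279) with the extended Euclidean algorithm, tracking rows (r, s, t) with s·309 + t·279 = r:
  row A: (309, 1, 0)   [1·309 + 0·279 = 309]
  row B: (279, 0, 1)   [0·309 + 1·279 = 279]
  309 = 1·279 + 30   → row C = row A − 1·row B = (30, 1, −1)   [check: 1·309 − 1·279 = 30]
  279 = 9·30 + 9   → row D = row B − 9·row C = (9, −9, 10)   [check: −9·309 + 10·279 = 9]
  30 = 3·9 + 3   → row E = row C − 3·row D = (3, 28, −31)   [check: 28·309 − 31·279 = 3]
  9 = 3·3 + 0   → remainder 0, stop. gcd = 3 (last nonzero row E).
So gcd(279, 309) = 3, with Bézout identity 28·309 − 31·279 = 3. Containment (⊇): the Bézout identity exhibits 3 as an element of (279, 309), giving (3) ⊆ (279, 309). Containment (⊆): since 3 | 279 and 3 | 309 (279 = 3·93, 309 = 3·103), every Z-linear combination of 279 and 309 is divisible by 3, so (279, 309) ⊆ (3). Therefore (279, 309) = (3), d = 3.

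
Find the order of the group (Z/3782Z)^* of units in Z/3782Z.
(Z/3782Z)^* consists of the classes a with gcd(a, 3782) = 1, so its order is φ(3782). φ is multiplicative, with φ(p^e) = p^e − p^(e−1). Factorise 3782 = 2 · 31 · 61. Then
  φ(3782) = (2 − 1) · (31 − 1) · (61 − 1) = 1 · 30 · 60 = 1800.
Thus |(Z/3782Z)^*| = 1800.

Final answer: |(Z/3782Z)^*| = 1800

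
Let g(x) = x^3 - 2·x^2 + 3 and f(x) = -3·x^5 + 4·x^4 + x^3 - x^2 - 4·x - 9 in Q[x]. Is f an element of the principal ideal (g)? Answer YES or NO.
NO

In Q[x] the ideal (g) consists of all multiples of g, so f ∈ (g) iff g | f, i.e. iff the remainder of f on division by g is 0. Divide f by g (g is monic, so eliminate the leading term of the running remainder at each step):
  leading term -3·x^5: subtract (-3·x^2)·g(x) = -3·x^5 + 6·x^4 - 9·x^2, leaving -2·x^4 + x^3 + 8·x^2 - 4·x - 9
  leading term -2·x^4: subtract (-2·x)·g(x) = -2·x^4 + 4·x^3 - 6·x, leaving -3·x^3 + 8·x^2 + 2·x - 9
  leading term -3·x^3: subtract (-3)·g(x) = -3·x^3 + 6·x^2 - 9, leaving 2·x^2 + 2·x
The remainder r(x) = 2·x^2 + 2·x ≠ 0 (and deg r < deg g), so g ∤ f, i.e. f ∉ (g).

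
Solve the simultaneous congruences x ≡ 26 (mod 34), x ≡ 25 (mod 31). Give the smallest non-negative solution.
The moduli 34, 31 are pairwise coprime, so by the CRT there is a unique solution mod 34·31 = 1054.
Solve by successive substitution. Start with x ≡ 26 (mod 34).
  Combine with x ≡ 25 (mod 31): write x = 26 + 34·t and require 26 + 34·t ≡ 25 (mod 31), i.e. 34·t ≡ 25 − 26 ≡ 30 (mod 31). Since 34^(−1) ≡ 21 (mod 31) (34 ≡ 3 (mod 31)), t ≡ 21·30 ≡ 10 (mod 31). So x ≡ 26 + 34·10 = 366 (mod 1054).
Unique solution in [0, 1054): x = 366.

Final answer: x ≡ 366 (mod 1054); the representative in [0, 1054) is 366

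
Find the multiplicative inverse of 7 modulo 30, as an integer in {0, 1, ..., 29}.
7^(−1) ≡ 13 (mod 30)

Apply the extended Euclidean algorithm to (30, 7), tracking rows (r, s, t) with s·30 + t·7 = r. Each division r_prev = q·r_cur + r_new produces the new row as (previous row) − q·(current row):
  row A: (30, 1, 0)   [1·30 + 0·7 = 30]
  row B: (7, 0, 1)   [0·30 + 1·7 = 7]
  30 = 4·7 + 2   → row C = row A − 4·row B = (2, 1, −4)   [check: 1·30 − 4·7 = 2]
  7 = 3·2 + 1   → row D = row B − 3·row C = (1, −3, 13)   [check: −3·30 + 13·7 = 1]
  2 = 2·1 + 0   → remainder 0, stop. gcd = 1 (last nonzero row D).
The gcd is 1, so 7 is invertible mod 30. The last nonzero row gives −3·30 + 13·7 = 1, so t = 13. So 7^(−1) ≡ 13 (mod 30). Verify: 7 · 13 = 91 ≡ 1 (mod 30). ✓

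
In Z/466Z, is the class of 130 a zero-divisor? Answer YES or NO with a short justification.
gcd(130, 466) = 2 > 1, so 130 is not a unit in Z/466Z. In Z/nZ every nonzero non-unit is a zero-divisor: explicitly, take b = 466/gcd = 233 ≠ 0 (mod 466); then 130·233 = 30290 = 65·466, i.e. 130·233 ≡ 0 (mod 466). So 130 is a zero-divisor.

Final answer: YES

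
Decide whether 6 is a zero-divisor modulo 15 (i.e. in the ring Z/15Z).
gcd(6, 15) = 3 > 1, so 6 is not a unit in Z/15Z. In Z/nZ every nonzero non-unit is a zero-divisor: explicitly, take b = 15/gcd = 5 ≠ 0 (mod 15); then 6·5 = 30 = 2·15, i.e. 6·5 ≡ 0 (mod 15). So 6 is a zero-divisor.

Final answer: YES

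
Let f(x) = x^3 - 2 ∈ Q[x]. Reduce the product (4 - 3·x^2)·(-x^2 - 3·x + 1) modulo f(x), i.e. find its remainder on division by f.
a · b ≡ -7·x^2 - 6·x + 22 (mod f(x))

First multiply in Q[x] without reducing: a · b = 3·x^4 + 9·x^3 - 7·x^2 - 12·x + 4. Now divide by f(x) = x^3 - 2, eliminating the leading term at each step:
  leading term 3·x^4: subtract (3·x)·f(x) = 3·x^4 - 6·x, leaving 9·x^3 - 7·x^2 - 6·x + 4
  leading term 9·x^3: subtract (9)·f(x) = 9·x^3 - 18, leaving -7·x^2 - 6·x + 22
The degree is now < 3, so this is the remainder. Hence a · b ≡ -7·x^2 - 6·x + 22 in Q[x]/(f).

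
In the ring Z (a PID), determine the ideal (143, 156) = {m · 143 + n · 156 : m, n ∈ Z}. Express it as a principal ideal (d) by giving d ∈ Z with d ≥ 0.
(143, 156) = (13); d = 13

In the PID Z, (a, b) is generated by gcd(a, b). Compute gcd(156, 143) with the extended Euclidean algorithm, tracking rows (r, s, t) with s·156 + t·143 = r:
  row A: (156, 1, 0)   [1·156 + 0·143 = 156]
  row B: (143, 0, 1)   [0·156 + 1·143 = 143]
  156 = 1·143 + 13   → row C = row A − 1·row B = (13, 1, −1)   [check: 1·156 − 1·143 = 13]
  143 = 11·13 + 0   → remainder 0, stop. gcd = 13 (last nonzero row C).
So gcd(143, 156) = 13, with Bézout identity 1·156 − 1·143 = 13. Containment (⊇): the Bézout identity exhibits 13 as an element of (143, 156), giving (13) ⊆ (143, 156). Containment (⊆): since 13 | 143 and 13 | 156 (143 = 13·11, 156 = 13·12), every Z-linear combination of 143 and 156 is divisible by 13, so (143, 156) ⊆ (13). Therefore (143, 156) = (13), d = 13.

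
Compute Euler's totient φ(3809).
φ is multiplicative, with φ(p^e) = p^e − p^(e−1). Factorise 3809 = 13 · 293. Then
  φ(3809) = (13 − 1) · (293 − 1) = 12 · 292 = 3504.

Final answer: φ(3809) = 3504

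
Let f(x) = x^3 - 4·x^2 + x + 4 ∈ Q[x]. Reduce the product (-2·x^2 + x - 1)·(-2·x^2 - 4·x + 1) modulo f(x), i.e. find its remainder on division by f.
First multiply in Q[x] without reducing: a · b = 4·x^4 + 6·x^3 - 4·x^2 + 5·x - 1. Now divide by f(x) = x^3 - 4·x^2 + x + 4, eliminating the leading term at each step:
  leading term 4·x^4: subtract (4·x)·f(x) = 4·x^4 - 16·x^3 + 4·x^2 + 16·x, leaving 22·x^3 - 8·x^2 - 11·x - 1
  leading term 22·x^3: subtract (22)·f(x) = 22·x^3 - 88·x^2 + 22·x + 88, leaving 80·x^2 - 33·x - 89
The degree is now < 3, so this is the remainder. Hence a · b ≡ 80·x^2 - 33·x - 89 in Q[x]/(f).

Final answer: a · b ≡ 80·x^2 - 33·x - 89 (mod f(x))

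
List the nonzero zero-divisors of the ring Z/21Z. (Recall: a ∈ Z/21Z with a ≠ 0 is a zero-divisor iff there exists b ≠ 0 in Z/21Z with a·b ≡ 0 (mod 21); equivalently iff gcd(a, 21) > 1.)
nonzero zero-divisors of Z/21Z = {3, 6, 7, 9, 12, 14, 15, 18}

An element a ∈ Z/21Z (with a ≠ 0) is a zero-divisor iff gcd(a, 21) > 1 (because a is a unit precisely when gcd(a, n) = 1, and in Z/nZ every nonzero, non-unit element is a zero-divisor). Scan a = 1, ..., 20 and keep those with gcd(a, 21) > 1:
  gcd(3, 21) = 3, gcd(6, 21) = 3, gcd(7, 21) = 7, gcd(9, 21) = 3, gcd(12, 21) = 3, gcd(14, 21) = 7, gcd(15, 21) = 3, gcd(18, 21) = 3.
All other a ∈ {1, ..., 20} have gcd(a, 21) = 1 and are units. So the nonzero zero-divisors are exactly the 8 values of a appearing in this scan.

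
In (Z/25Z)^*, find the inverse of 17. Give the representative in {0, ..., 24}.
Apply the extended Euclidean algorithm to (25, 17), tracking rows (r, s, t) with s·25 + t·17 = r. Each division r_prev = q·r_cur + r_new produces the new row as (previous row) − q·(current row):
  row A: (25, 1, 0)   [1·25 + 0·17 = 25]
  row B: (17, 0, 1)   [0·25 + 1·17 = 17]
  25 = 1·17 + 8   → row C = row A − 1·row B = (8, 1, −1)   [check: 1·25 − 1·17 = 8]
  17 = 2·8 + 1   → row D = row B − 2·row C = (1, −2, 3)   [check: −2·25 + 3·17 = 1]
  8 = 8·1 + 0   → remainder 0, stop. gcd = 1 (last nonzero row D).
The gcd is 1, so 17 is invertible mod 25. The last nonzero row gives −2·25 + 3·17 = 1, so t = 3. So 17^(−1) ≡ 3 (mod 25). Verify: 17 · 3 = 51 ≡ 1 (mod 25). ✓

Final answer: 17^(−1) ≡ 3 (mod 25)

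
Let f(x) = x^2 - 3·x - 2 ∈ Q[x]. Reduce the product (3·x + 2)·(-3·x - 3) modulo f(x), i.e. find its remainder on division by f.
a · b ≡ -42·x - 24 (mod f(x))

First multiply in Q[x] without reducing: a · b = -9·x^2 - 15·x - 6. Now divide by f(x) = x^2 - 3·x - 2, eliminating the leading term at each step:
  leading term -9·x^2: subtract (-9)·f(x) = -9·x^2 + 27·x + 18, leaving -42·x - 24
The degree is now < 2, so this is the remainder. Hence a · b ≡ -42·x - 24 in Q[x]/(f).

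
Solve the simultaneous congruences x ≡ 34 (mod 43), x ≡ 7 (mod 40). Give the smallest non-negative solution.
The moduli 43, 40 are pairwise coprime, so by the CRT there is a unique solution mod 43·40 = 1720.
Solve by successive substitution. Start with x ≡ 34 (mod 43).
  Combine with x ≡ 7 (mod 40): write x = 34 + 43·t and require 34 + 43·t ≡ 7 (mod 40), i.e. 43·t ≡ 7 − 34 ≡ 13 (mod 40). Since 43^(−1) ≡ 27 (mod 40) (43 ≡ 3 (mod 40)), t ≡ 27·13 ≡ 31 (mod 40). So x ≡ 34 + 43·31 = 1367 (mod 1720).
Unique solution in [0, 1720): x = 1367.

Final answer: x ≡ 1367 (mod 1720); the representative in [0, 1720) is 1367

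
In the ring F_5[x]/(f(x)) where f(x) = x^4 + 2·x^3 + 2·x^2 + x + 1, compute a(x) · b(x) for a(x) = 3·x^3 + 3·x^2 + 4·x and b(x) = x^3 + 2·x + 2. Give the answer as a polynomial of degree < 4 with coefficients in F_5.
a · b ≡ 4·x^2 + x (mod f(x))

Multiply as integer polynomials: a · b = 3·x^6 + 3·x^5 + 10·x^4 + 12·x^3 + 14·x^2 + 8·x. Reducing coefficients mod 5: a · b ≡ 3·x^6 + 3·x^5 + 2·x^3 + 4·x^2 + 3·x. Now divide by f(x) = x^4 + 2·x^3 + 2·x^2 + x + 1 in F_5[x], eliminating the leading term at each step:
  leading term 3·x^6: subtract (3·x^2)·f(x) = 3·x^6 + x^5 + x^4 + 3·x^3 + 3·x^2, leaving 2·x^5 + 4·x^4 + 4·x^3 + x^2 + 3·x (coefficients mod 5)
  leading term 2·x^5: subtract (2·x)·f(x) = 2·x^5 + 4·x^4 + 4·x^3 + 2·x^2 + 2·x, leaving 4·x^2 + x (coefficients mod 5)
The degree is now < 4, so this is the remainder. Hence a · b ≡ 4·x^2 + x in F_5[x]/(f).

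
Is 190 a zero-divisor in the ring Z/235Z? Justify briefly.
YES

gcd(190, 235) = 5 > 1, so 190 is not a unit in Z/235Z. In Z/nZ every nonzero non-unit is a zero-divisor: explicitly, take b = 235/gcd = 47 ≠ 0 (mod 235); then 190·47 = 8930 = 38·235, i.e. 190·47 ≡ 0 (mod 235). So 190 is a zero-divisor.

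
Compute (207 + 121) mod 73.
Reduce the summands first: 207 ≡ 61, 121 ≡ 48 (mod 73), so 207 + 121 ≡ 61 + 48 (mod 73). 61 + 48 = 109; 109 = 1·73 + 36, so (207 + 121) mod 73 = 36.

Final answer: 36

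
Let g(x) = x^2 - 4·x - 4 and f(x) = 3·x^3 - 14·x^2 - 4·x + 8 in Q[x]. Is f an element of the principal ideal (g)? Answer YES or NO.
YES

In Q[x] the ideal (g) consists of all multiples of g, so f ∈ (g) iff g | f, i.e. iff the remainder of f on division by g is 0. Divide f by g (g is monic, so eliminate the leading term of the running remainder at each step):
  leading term 3·x^3: subtract (3·x)·g(x) = 3·x^3 - 12·x^2 - 12·x, leaving -2·x^2 + 8·x + 8
  leading term -2·x^2: subtract (-2)·g(x) = -2·x^2 + 8·x + 8, leaving 0
The remainder is 0, so f(x) = g(x) · h(x) with h(x) = 3·x - 2. Hence g | f, i.e. f ∈ (g).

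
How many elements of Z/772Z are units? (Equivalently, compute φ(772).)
Z/772Z has φ(772) = 384 units

An element a ∈ Z/772Z is a unit iff gcd(a, 772) = 1, so the number of units is φ(772). φ is multiplicative, with φ(p^e) = p^e − p^(e−1). Factorise 772 = 2^2 · 193. Then
  φ(772) = (2^2 − 2^1) · (193 − 1) = 2 · 192 = 384.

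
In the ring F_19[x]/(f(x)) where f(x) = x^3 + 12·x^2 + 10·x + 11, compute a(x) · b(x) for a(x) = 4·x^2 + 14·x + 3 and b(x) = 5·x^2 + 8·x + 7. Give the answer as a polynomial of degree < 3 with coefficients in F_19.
Multiply as integer polynomials: a · b = 20·x^4 + 102·x^3 + 155·x^2 + 122·x + 21. Reducing coefficients mod 19: a · b ≡ x^4 + 7·x^3 + 3·x^2 + 8·x + 2. Now divide by f(x) = x^3 + 12·x^2 + 10·x + 11 in F_19[x], eliminating the leading term at each step:
  leading term x^4: subtract (x)·f(x) = x^4 + 12·x^3 + 10·x^2 + 11·x, leaving 14·x^3 + 12·x^2 + 16·x + 2 (coefficients mod 19)
  leading term 14·x^3: subtract (14)·f(x) = 14·x^3 + 16·x^2 + 7·x + 2, leaving 15·x^2 + 9·x (coefficients mod 19)
The degree is now < 3, so this is the remainder. Hence a · b ≡ 15·x^2 + 9·x in F_19[x]/(f).

Final answer: a · b ≡ 15·x^2 + 9·x (mod f(x))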